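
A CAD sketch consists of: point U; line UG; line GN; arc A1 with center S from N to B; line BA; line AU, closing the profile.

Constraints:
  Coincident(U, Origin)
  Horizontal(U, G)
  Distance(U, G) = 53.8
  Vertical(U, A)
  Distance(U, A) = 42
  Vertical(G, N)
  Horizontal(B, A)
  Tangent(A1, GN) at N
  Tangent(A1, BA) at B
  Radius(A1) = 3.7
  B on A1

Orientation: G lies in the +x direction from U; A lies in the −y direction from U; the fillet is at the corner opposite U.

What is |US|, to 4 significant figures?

63.06

U is at the origin; UG is horizontal with |UG| = 53.8 and G on the +x side, so G = (53.80, 0.000). U and A share the same x with |UA| = 42.0 and A on the −y side, so A = (0.000, -42.00). The virtual corner opposite U is at (53.80, -42.00). A1 meets GN tangentially, so SN is at right angles to GN and A1 meets BA tangentially, so SB is at right angles to BA, with radius 3.7, so the center S sits 3.7 in from both sides at S = (50.10, -38.30). Then |US| = |S − U| = 63.06.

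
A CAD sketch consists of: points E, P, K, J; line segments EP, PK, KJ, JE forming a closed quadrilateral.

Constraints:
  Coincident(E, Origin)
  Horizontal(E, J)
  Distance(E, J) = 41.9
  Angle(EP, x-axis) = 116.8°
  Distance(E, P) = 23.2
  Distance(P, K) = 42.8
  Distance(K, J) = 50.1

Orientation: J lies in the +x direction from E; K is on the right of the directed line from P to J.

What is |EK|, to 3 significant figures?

21.8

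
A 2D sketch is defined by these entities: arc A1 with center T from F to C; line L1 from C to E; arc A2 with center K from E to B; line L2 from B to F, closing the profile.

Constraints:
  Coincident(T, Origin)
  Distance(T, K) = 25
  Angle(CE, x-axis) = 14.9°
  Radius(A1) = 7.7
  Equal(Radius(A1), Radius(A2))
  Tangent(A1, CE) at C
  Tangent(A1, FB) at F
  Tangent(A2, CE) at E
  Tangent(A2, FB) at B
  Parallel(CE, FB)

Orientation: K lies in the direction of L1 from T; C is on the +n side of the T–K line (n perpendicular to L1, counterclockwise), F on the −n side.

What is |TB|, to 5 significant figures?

26.159

The slot axis is L1's direction at 14.9°, so u = (cos 14.9°, sin 14.9°) = (0.96638, 0.25713) and n = (−sin 14.9°, cos 14.9°) = (-0.25713, 0.96638). T is at the origin and K lies 25.0 along u from T, so K = 25.0·u = (24.159, 6.4283). Tangency of A1 to both parallel lines with radius 7.7 puts C and F at T ± 7.7·n: C = (-1.9799, 7.4411), F = (1.9799, -7.4411). Equal radii place E and B the same way about K: E = K + 7.7·n = (22.179, 13.869), B = K − 7.7·n = (26.139, -1.0128). Then |TB| = |B − T| = 26.159.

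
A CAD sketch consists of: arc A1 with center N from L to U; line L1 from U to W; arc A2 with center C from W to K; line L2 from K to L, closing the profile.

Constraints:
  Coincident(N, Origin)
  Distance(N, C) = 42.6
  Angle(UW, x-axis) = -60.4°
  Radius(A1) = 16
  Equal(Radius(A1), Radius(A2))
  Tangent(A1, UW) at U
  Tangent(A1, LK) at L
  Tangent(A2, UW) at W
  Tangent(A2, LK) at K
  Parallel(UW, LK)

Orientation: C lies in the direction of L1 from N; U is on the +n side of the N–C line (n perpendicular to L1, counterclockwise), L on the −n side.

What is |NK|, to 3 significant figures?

45.5

Tangency of A1 to both parallel lines with radius 16.0 puts U and L at N ± 16.0·n: U = (13.9, 7.90), L = (-13.9, -7.90). Equal radii place W and K the same way about C: W = C + 16.0·n = (35.0, -29.1), K = C − 16.0·n = (7.13, -44.9). Then |NK| = |K − N| = 45.5.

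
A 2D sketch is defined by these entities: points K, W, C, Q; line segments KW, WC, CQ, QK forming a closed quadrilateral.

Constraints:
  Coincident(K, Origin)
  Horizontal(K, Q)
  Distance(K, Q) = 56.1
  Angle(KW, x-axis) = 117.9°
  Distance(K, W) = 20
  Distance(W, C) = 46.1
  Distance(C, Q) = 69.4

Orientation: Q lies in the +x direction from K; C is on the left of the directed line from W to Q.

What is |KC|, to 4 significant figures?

58.53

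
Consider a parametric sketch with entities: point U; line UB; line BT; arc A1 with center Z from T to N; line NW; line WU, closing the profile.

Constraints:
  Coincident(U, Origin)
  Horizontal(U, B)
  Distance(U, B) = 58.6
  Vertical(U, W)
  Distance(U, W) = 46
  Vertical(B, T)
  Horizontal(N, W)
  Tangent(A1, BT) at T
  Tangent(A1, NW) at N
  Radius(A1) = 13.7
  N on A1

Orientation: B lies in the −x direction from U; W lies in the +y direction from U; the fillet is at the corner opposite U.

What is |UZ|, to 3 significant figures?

55.3

U is at the origin; UB is horizontal with |UB| = 58.6 and B on the −x side, so B = (-58.6, 0.00). U and W share the same x with |UW| = 46.0 and W on the +y side, so W = (0.00, 46.0). The virtual corner opposite U is at (-58.6, 46.0). A1 meets BT tangentially, so ZT is at right angles to BT and tangency of A1 to NW means the radius ZN is perpendicular to NW, with radius 13.7, so the center Z sits 13.7 in from both sides at Z = (-44.9, 32.3). Then |UZ| = |Z − U| = 55.3.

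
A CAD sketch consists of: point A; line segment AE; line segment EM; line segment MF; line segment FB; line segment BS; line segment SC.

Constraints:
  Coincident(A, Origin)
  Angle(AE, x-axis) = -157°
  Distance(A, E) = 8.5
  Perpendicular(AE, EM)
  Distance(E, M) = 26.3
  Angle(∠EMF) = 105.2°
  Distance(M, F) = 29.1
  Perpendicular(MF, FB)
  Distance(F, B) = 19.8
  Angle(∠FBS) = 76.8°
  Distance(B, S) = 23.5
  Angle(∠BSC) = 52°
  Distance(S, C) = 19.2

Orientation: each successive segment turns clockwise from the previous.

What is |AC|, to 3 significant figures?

32.1

A is at the origin; AE runs at -157.0° with length 8.5, so E = (-7.82, -3.32). AE ⟂ EM, so EM runs at 113°; with |EM| = 26.3, M = (-18.1, 20.9). ∠EMF = 105.2° gives MF at 38.2° from the x-axis; with |MF| = 29.1, F = (4.77, 38.9). MF is perpendicular to FB, so FB runs at -51.8°; with |FB| = 19.8, B = (17.0, 23.3). ∠FBS = 76.8° gives BS at -155° from the x-axis; with |BS| = 23.5, S = (-4.29, 13.4). ∠BSC = 52.0° gives SC at 77.0° from the x-axis; with |SC| = 19.2, C = (0.0332, 32.1). Then |AC| = |C − A| = 32.1.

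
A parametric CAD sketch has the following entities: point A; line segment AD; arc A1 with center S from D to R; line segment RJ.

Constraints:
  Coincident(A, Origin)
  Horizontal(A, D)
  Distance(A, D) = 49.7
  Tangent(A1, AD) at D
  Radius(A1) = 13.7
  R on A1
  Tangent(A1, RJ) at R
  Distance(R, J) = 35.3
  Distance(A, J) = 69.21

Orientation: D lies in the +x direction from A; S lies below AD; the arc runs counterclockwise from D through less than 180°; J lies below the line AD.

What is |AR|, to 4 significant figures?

40.51

Checks: |SD| = 13.70 ✓; |SR| = 13.70 ✓; ∠(SR, RJ) = 90.00° ✓; |RJ| = 35.30 ✓; |AJ| = 69.21 ✓.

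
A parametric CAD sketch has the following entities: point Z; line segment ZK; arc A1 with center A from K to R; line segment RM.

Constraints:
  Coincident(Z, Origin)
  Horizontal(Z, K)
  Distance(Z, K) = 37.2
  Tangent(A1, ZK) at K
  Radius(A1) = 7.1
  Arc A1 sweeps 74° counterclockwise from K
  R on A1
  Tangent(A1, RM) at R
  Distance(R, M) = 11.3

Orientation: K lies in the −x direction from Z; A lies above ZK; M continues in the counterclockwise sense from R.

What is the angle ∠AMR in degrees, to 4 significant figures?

32.14°

On A1, K sits at bearing -90° from A; a 74° counterclockwise sweep puts R at bearing -16°, so R = A + 7.1·(cos -16°, sin -16°) = (-30.38, 5.143). A1 meets RM tangentially, so AR is at right angles to RM, so RM runs along (−sin -16°, cos -16°); with |RM| = 11.3, M = (-27.26, 16.01). Then cos ∠AMR = MA·MR / (|MA||MR|), giving 32.14°.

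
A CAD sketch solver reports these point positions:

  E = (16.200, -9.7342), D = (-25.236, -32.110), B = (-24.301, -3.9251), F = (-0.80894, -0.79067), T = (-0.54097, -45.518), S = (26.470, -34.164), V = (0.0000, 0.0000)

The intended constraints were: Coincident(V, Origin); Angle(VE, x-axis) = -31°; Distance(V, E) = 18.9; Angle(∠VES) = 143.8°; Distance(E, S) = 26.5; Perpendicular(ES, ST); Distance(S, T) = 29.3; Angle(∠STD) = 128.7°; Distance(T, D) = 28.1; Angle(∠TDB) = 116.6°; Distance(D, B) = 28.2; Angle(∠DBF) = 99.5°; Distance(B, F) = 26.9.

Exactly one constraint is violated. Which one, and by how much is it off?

Distance(B, F) = 26.9 — off by 3.20.

V = (0.00, 0.00) ✓; VE at -31.00° ✓; |VE| = 18.90 ✓; ∠VES = 143.8° ✓; |ES| = 26.50 ✓; ∠(ES, ST) = 90.00° ✓; |ST| = 29.30 ✓; ∠STD = 128.7° ✓; |TD| = 28.10 ✓; ∠TDB = 116.6° ✓; |DB| = 28.20 ✓; ∠DBF = 99.50° ✓; |BF| = 23.70 ✗.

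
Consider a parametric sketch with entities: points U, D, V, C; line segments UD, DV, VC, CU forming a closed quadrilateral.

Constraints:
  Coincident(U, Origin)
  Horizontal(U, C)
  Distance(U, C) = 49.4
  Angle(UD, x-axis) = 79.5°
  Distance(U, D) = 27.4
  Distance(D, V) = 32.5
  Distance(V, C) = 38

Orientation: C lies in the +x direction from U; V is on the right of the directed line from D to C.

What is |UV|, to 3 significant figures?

12.7

Checks: |DV| = 32.50 ✓; |VC| = 38.00 ✓.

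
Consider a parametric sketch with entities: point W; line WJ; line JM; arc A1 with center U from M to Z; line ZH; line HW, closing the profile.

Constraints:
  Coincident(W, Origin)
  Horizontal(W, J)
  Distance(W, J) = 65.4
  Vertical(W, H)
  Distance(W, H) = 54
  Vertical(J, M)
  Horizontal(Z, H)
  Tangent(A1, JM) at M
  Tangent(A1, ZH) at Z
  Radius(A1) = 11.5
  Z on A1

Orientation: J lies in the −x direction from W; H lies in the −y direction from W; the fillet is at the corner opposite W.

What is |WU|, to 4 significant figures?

68.64

W is at the origin; WJ is horizontal with |WJ| = 65.4 and J on the −x side, so J = (-65.40, 0.000). W and H share the same x with |WH| = 54.0 and H on the −y side, so H = (0.000, -54.00). The virtual corner opposite W is at (-65.40, -54.00). Since A1 is tangent to JM there, UM ⟂ JM and A1 meets ZH tangentially, so UZ is at right angles to ZH, with radius 11.5, so the center U sits 11.5 in from both sides at U = (-53.90, -42.50). Then |WU| = |U − W| = 68.64.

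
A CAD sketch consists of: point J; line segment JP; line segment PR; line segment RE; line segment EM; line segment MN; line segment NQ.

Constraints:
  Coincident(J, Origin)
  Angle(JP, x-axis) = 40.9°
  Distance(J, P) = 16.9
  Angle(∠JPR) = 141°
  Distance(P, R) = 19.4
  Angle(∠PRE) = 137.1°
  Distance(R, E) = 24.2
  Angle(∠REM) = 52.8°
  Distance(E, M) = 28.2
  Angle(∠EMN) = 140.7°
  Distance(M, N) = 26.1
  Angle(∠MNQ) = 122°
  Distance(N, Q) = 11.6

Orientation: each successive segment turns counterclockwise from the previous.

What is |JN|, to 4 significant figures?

2.142

∠REM = 52.8° gives EM at -110.0° from the x-axis; with |EM| = 28.2, M = (-6.578, 24.01). ∠EMN = 140.7° gives MN at -70.70° from the x-axis; with |MN| = 26.1, N = (2.048, -0.6263). Then |JN| = |N − J| = 2.142.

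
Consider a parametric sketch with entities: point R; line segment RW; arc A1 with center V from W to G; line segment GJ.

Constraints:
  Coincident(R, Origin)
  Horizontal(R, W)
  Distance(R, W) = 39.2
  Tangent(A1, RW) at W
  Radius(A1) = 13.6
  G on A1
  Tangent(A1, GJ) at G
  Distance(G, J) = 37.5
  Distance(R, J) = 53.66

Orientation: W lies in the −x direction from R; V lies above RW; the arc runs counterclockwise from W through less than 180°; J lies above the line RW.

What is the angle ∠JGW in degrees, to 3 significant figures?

138°

R is at the origin; R and W share the same y with |RW| = 39.2 and W on the −x side, so W = (-39.2, 0.00). Since A1 is tangent to RW there, VW ⟂ RW, so V = W + (0, 13.6) = (-39.2, 13.6). Since VG ⟂ GJ (tangency), |VJ| = √(13.6² + 37.5²) = 39.9 regardless of where G sits on A1. So J lies on both circle(R, 53.66) and circle(V, 39.9); the above-RW intersection is J = (-21.3, 49.2). G is the foot of the tangent from J: G = (-25.7, 12.0).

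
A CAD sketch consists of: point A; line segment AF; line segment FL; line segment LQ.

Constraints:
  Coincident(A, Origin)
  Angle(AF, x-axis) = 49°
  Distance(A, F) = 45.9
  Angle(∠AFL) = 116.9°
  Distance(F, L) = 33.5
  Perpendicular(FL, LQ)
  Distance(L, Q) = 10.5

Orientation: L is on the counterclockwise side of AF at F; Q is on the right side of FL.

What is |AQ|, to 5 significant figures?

74.768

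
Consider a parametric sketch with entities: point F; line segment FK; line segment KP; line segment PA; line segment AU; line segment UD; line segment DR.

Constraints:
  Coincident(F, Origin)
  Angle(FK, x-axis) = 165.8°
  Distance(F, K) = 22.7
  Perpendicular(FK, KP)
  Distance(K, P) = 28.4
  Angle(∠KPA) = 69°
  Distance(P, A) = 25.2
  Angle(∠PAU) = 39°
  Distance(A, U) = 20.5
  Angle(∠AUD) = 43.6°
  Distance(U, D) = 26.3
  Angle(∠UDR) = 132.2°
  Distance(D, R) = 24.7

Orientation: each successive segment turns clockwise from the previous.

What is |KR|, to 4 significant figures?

58.41

F is at the origin; FK runs at 165.8° with length 22.7, so K = (-22.01, 5.568). The perpendicularity gives KP at right angles to FK, so KP runs at 75.80°; with |KP| = 28.4, P = (-15.04, 33.10). ∠KPA = 69.0° gives PA at -35.20° from the x-axis; with |PA| = 25.2, A = (5.552, 18.57). ∠PAU = 39.0° gives AU at -176.2° from the x-axis; with |AU| = 20.5, U = (-14.90, 17.22). ∠AUD = 43.6° gives UD at 47.40° from the x-axis; with |UD| = 26.3, D = (2.899, 36.58). ∠UDR = 132.2° gives DR at -0.4000° from the x-axis; with |DR| = 24.7, R = (27.60, 36.40). Then |KR| = |R − K| = 58.41.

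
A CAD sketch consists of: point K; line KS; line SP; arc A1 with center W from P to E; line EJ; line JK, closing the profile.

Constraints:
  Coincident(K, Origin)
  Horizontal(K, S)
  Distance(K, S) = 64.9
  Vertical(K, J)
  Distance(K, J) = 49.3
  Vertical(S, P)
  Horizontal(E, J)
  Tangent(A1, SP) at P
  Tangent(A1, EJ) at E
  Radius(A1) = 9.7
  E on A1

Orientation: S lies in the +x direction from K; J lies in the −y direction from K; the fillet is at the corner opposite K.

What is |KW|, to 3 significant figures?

67.9

K is at the origin; KS is horizontal with |KS| = 64.9 and S on the +x side, so S = (64.9, 0.00). KJ is vertical with |KJ| = 49.3 and J on the −y side, so J = (0.00, -49.3). The virtual corner opposite K is at (64.9, -49.3). The tangent condition forces WP to be normal to SP and since A1 is tangent to EJ there, WE ⟂ EJ, with radius 9.7, so the center W sits 9.7 in from both sides at W = (55.2, -39.6). Then |KW| = |W − K| = 67.9.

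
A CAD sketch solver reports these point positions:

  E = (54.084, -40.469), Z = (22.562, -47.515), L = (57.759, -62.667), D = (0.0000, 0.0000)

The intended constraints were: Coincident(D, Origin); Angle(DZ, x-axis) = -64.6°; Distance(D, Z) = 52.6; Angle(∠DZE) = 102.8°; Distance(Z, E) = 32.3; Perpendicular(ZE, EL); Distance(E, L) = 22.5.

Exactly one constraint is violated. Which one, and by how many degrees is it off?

Perpendicular(ZE, EL) — off by 3.20°.

D = (0.00, 0.00) ✓; DZ at -64.60° ✓; |DZ| = 52.60 ✓; ∠DZE = 102.8° ✓; |ZE| = 32.30 ✓; ∠(ZE, EL) = 93.20° ✗; |EL| = 22.50 ✓.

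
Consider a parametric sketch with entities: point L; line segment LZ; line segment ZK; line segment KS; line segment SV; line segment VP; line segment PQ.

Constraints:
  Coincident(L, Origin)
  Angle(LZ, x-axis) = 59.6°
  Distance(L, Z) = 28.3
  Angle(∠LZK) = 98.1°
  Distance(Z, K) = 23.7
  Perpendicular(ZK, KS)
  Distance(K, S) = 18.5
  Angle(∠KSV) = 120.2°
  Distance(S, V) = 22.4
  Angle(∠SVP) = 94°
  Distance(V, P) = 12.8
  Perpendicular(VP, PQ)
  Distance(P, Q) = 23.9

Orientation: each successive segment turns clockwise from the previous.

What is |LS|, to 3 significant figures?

29.3

∠LZK = 98.1° gives ZK at -22.3° from the x-axis; with |ZK| = 23.7, K = (36.2, 15.4). ZK ⟂ KS, so KS runs at -112°; with |KS| = 18.5, S = (29.2, -1.70). Then |LS| = |S − L| = 29.3.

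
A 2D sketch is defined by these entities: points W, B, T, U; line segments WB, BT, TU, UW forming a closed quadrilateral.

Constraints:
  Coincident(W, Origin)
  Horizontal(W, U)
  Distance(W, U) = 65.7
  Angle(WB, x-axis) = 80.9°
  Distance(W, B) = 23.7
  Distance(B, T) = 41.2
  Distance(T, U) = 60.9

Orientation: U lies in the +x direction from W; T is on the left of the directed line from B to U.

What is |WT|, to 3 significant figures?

61.7

Checks: |BT| = 41.20 ✓; |TU| = 60.90 ✓.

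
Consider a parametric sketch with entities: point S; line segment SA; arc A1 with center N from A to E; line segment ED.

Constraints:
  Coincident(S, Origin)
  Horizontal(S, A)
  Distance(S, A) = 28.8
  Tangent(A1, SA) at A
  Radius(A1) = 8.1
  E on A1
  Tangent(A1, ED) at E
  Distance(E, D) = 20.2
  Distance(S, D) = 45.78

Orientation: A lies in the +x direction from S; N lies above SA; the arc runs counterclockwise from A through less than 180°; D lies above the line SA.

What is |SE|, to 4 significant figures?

37.88

S is at the origin; S and A share the same y with |SA| = 28.8 and A on the +x side, so A = (28.80, 0.000). Since A1 is tangent to SA there, NA ⟂ SA, so N = A + (0, 8.1) = (28.80, 8.100). Since NE ⟂ ED (tangency), |ND| = √(8.1² + 20.2²) = 21.76 regardless of where E sits on A1. So D lies on both circle(S, 45.78) and circle(N, 21.76); the above-SA intersection is D = (35.61, 28.77). E is the foot of the tangent from D: E = (36.88, 8.611).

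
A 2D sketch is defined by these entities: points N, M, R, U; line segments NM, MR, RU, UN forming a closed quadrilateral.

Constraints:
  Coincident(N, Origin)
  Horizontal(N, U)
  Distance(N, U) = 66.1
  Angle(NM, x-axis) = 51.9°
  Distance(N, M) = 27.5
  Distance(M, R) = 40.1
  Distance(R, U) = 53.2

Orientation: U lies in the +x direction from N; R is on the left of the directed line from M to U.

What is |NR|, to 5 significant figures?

67.427

N is at the origin; N and U share the same y with |NU| = 66.1 and U in +x, so U = (66.1, 0). NM runs at 51.9° with |NM| = 27.5, so M = (16.968, 21.641). R is determined by |MR| = 40.1 and |RU| = 53.2 together: it lies at the intersection of circle(M, 40.1) and circle(U, 53.2). With |MU| = 53.686, the foot of the radical line on MU is 15.460 from M and the perpendicular offset is √(40.1² − 15.460²) = 37.000. Taking the left-of-MU solution: R = (46.031, 49.270).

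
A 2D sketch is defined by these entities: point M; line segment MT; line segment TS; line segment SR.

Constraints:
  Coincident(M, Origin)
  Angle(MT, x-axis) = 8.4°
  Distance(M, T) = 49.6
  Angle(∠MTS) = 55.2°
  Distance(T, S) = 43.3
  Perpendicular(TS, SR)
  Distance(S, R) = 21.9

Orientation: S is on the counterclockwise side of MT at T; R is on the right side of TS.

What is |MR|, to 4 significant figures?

64.40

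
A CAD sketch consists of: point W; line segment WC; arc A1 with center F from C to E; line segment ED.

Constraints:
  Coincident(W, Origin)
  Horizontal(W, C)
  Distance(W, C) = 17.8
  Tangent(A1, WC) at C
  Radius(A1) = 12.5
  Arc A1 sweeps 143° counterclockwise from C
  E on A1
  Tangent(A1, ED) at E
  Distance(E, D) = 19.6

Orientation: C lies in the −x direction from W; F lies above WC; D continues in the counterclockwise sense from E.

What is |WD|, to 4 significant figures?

42.98

W is at the origin; W and C share the same y with |WC| = 17.8 and C on the −x side, so C = (-17.80, 0.000). A1 meets WC tangentially, so FC is at right angles to WC, so F = C + (0, 12.5) = (-17.80, 12.50). On A1, C sits at bearing -90° from F; a 143° counterclockwise sweep puts E at bearing 53°, so E = F + 12.5·(cos 53°, sin 53°) = (-10.28, 22.48). Since A1 is tangent to ED there, FE ⟂ ED, so ED runs along (−sin 53°, cos 53°); with |ED| = 19.6, D = (-25.93, 34.28). Then |WD| = |D − W| = 42.98.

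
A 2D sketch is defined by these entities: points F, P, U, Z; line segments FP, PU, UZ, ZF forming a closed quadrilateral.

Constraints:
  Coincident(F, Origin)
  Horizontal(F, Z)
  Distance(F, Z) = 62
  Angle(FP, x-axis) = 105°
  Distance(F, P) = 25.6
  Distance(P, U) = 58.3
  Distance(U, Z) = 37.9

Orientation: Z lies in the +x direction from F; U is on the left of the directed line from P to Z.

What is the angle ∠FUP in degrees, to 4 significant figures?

24.28°

Checks: |PU| = 58.30 ✓; |UZ| = 37.90 ✓.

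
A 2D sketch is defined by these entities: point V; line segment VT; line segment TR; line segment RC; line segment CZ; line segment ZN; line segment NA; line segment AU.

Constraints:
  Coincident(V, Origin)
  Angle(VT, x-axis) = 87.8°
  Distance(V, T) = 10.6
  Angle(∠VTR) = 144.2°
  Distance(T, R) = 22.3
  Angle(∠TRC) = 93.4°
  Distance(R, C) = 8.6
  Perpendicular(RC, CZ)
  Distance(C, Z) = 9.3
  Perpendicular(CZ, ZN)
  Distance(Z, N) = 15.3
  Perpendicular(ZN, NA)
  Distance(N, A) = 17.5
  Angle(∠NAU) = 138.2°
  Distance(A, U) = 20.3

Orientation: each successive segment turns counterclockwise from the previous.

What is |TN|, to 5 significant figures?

14.032

V is at the origin; VT runs at 87.8° with length 10.6, so T = (0.40691, 10.592). ∠VTR = 144.2° gives TR at 123.60° from the x-axis; with |TR| = 22.3, R = (-11.934, 29.166). ∠TRC = 93.4° gives RC at -149.80° from the x-axis; with |RC| = 8.6, C = (-19.366, 24.840). The perpendicularity gives CZ at right angles to RC, so CZ runs at -59.800°; with |CZ| = 9.3, Z = (-14.688, 16.803). CZ ⟂ ZN, so ZN runs at 30.200°; with |ZN| = 15.3, N = (-1.4650, 24.499). Then |TN| = |N − T| = 14.032.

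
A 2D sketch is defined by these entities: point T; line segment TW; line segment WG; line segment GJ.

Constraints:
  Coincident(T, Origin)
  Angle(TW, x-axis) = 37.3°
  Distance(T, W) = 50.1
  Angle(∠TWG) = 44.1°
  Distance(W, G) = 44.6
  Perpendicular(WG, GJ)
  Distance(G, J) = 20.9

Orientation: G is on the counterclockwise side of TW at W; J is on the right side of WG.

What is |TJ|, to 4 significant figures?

56.43

T is at the origin; TW runs at 37.3° with length 50.1, so W = 50.1·(cos 37.3°, sin 37.3°) = (39.85, 30.36). ∠TWG = 44.1°, so WG runs at 37.3° + (180° − 44.1°) = 173.2° from the x-axis; with |WG| = 44.6, G = W + 44.6·(cos 173.2°, sin 173.2°) = (-4.433, 35.64). WG is perpendicular to GJ; with |GJ| = 20.9 on the right of WG, J = G + 20.9·(0.1184, 0.9930) = (-1.958, 56.39). Then |TJ| = |J − T| = 56.43.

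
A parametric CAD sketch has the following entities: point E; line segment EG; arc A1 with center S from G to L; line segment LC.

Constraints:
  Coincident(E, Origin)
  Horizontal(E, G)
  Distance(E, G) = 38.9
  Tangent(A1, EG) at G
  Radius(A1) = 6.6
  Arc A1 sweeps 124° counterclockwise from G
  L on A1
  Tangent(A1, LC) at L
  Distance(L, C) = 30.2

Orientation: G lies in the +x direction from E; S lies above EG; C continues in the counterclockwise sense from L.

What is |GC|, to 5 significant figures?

37.126

E is at the origin; E and G share the same y with |EG| = 38.9 and G on the +x side, so G = (38.900, 0.0000). Tangency of A1 to EG means the radius SG is perpendicular to EG, so S = G + (0, 6.6) = (38.900, 6.6000). On A1, G sits at bearing -90° from S; a 124° counterclockwise sweep puts L at bearing 34°, so L = S + 6.6·(cos 34°, sin 34°) = (44.372, 10.291). The tangent condition forces SL to be normal to LC, so LC runs along (−sin 34°, cos 34°); with |LC| = 30.2, C = (27.484, 35.328). Then |GC| = |C − G| = 37.126.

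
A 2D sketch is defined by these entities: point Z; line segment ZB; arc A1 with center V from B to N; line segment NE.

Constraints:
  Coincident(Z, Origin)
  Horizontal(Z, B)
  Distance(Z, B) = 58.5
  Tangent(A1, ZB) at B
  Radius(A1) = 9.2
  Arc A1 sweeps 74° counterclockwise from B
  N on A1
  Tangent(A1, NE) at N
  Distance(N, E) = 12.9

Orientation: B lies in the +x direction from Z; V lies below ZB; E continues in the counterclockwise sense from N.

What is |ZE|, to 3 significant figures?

49.9

On A1, B sits at bearing 90° from V; a 74° counterclockwise sweep puts N at bearing 164°, so N = V + 9.2·(cos 164°, sin 164°) = (49.7, -6.66). The tangent condition forces VN to be normal to NE, so NE runs along (−sin 164°, cos 164°); with |NE| = 12.9, E = (46.1, -19.1). Then |ZE| = |E − Z| = 49.9.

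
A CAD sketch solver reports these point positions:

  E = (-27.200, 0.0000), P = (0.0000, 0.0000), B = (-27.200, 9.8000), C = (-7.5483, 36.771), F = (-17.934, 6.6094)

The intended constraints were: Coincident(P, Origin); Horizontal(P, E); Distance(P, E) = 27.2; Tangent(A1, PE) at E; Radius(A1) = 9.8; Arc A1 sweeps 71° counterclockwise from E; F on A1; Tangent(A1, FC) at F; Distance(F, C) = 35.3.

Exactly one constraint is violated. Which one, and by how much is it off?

Distance(F, C) = 35.3 — off by 3.40.

P = (0.00, 0.00) ✓; P.y = 0.00, E.y = 0.00 ✓; |PE| = 27.20 ✓; ∠(BE, EP) = 90.00° ✓; |BE| = 9.800 ✓; bearing(B→F) − bearing(B→E) = 71.00° ✓; |BF| = 9.800 ✓; ∠(BF, FC) = 90.00° ✓; |FC| = 31.90 ✗.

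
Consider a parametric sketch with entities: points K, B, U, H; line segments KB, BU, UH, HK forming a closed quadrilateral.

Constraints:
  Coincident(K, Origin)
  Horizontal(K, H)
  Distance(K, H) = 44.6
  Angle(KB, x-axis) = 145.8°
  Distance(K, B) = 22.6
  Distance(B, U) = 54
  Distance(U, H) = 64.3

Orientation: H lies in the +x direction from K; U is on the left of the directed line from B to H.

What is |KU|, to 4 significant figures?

57.74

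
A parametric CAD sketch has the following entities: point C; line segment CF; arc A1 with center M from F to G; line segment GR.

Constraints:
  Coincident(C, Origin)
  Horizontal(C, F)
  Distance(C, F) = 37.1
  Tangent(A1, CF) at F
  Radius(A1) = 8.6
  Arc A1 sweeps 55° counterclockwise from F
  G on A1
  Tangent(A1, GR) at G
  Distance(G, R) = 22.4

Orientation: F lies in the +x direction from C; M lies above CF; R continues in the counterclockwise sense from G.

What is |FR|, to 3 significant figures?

29.7

C is at the origin; CF is horizontal with |CF| = 37.1 and F on the +x side, so F = (37.1, 0.00). A1 meets CF tangentially, so MF is at right angles to CF, so M = F + (0, 8.6) = (37.1, 8.60). On A1, F sits at bearing -90° from M; a 55° counterclockwise sweep puts G at bearing -35°, so G = M + 8.6·(cos -35°, sin -35°) = (44.1, 3.67). Tangency of A1 to GR means the radius MG is perpendicular to GR, so GR runs along (−sin -35°, cos -35°); with |GR| = 22.4, R = (57.0, 22.0). Then |FR| = |R − F| = 29.7.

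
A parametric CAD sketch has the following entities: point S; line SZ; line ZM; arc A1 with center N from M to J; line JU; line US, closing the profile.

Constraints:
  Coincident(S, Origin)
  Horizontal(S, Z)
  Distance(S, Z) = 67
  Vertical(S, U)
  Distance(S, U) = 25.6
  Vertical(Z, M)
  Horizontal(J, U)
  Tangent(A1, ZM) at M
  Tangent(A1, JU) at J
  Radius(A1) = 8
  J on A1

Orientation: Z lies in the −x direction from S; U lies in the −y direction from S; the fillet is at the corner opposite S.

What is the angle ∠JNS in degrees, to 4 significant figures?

106.6°

The virtual corner opposite S is at (-67.00, -25.60). Tangency of A1 to ZM means the radius NM is perpendicular to ZM and A1 meets JU tangentially, so NJ is at right angles to JU, with radius 8.0, so the center N sits 8.0 in from both sides at N = (-59.00, -17.60). That places the tangent points at M = (-67.00, -17.60) on ZM and J = (-59.00, -25.60) on JU. Then cos ∠JNS = NJ·NS / (|NJ||NS|), giving 106.6°.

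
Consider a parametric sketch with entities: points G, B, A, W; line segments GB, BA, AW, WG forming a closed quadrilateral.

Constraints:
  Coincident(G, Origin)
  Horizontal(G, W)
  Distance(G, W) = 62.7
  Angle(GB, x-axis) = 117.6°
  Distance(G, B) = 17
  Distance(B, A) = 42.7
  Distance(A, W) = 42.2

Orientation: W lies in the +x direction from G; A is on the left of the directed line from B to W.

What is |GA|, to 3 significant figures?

43.7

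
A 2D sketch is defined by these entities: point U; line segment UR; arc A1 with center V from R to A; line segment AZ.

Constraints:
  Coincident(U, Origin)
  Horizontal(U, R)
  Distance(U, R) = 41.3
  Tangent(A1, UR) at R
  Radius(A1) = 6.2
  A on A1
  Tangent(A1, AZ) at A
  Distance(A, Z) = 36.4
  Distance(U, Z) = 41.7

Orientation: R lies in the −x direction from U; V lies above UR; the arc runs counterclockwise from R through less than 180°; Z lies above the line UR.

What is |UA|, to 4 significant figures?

35.87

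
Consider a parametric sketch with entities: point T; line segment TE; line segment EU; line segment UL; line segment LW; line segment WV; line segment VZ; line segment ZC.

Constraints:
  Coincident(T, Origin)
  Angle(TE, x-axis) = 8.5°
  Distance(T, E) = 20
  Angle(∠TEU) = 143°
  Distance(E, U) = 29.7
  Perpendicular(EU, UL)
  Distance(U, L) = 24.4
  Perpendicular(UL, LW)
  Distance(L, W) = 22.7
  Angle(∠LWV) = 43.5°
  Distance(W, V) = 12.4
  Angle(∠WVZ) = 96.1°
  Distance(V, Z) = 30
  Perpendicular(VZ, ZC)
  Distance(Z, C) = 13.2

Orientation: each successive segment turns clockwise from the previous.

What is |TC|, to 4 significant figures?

57.01

∠WVZ = 96.1° gives VZ at -68.90° from the x-axis; with |VZ| = 30.0, Z = (37.07, -46.61). VZ ⟂ ZC, so ZC runs at -158.9°; with |ZC| = 13.2, C = (24.75, -51.36). Then |TC| = |C − T| = 57.01.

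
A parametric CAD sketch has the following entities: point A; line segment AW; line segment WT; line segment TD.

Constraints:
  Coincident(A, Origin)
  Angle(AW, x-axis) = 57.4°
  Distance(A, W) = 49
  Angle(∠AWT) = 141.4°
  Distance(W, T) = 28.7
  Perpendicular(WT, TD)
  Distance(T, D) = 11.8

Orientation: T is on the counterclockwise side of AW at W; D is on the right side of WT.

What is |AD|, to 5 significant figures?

79.268

∠AWT = 141.4°, so WT runs at 57.4° + (180° − 141.4°) = 96.000° from the x-axis; with |WT| = 28.7, T = W + 28.7·(cos 96.000°, sin 96.000°) = (23.400, 69.823). WT is perpendicular to TD; with |TD| = 11.8 on the right of WT, D = T + 11.8·(0.99452, 0.10453) = (35.135, 71.056). Then |AD| = |D − A| = 79.268.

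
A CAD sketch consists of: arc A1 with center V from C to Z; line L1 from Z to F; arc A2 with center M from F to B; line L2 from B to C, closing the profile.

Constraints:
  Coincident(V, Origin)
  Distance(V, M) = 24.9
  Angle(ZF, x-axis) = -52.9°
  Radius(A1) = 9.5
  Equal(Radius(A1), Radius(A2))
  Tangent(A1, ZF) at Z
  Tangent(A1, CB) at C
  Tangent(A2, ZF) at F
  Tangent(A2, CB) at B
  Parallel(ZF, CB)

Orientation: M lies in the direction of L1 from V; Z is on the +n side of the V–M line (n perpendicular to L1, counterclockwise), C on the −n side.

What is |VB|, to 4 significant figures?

26.65

Tangency of A1 to both parallel lines with radius 9.5 puts Z and C at V ± 9.5·n: Z = (7.577, 5.730), C = (-7.577, -5.730). Equal radii place F and B the same way about M: F = M + 9.5·n = (22.60, -14.13), B = M − 9.5·n = (7.443, -25.59). Then |VB| = |B − V| = 26.65.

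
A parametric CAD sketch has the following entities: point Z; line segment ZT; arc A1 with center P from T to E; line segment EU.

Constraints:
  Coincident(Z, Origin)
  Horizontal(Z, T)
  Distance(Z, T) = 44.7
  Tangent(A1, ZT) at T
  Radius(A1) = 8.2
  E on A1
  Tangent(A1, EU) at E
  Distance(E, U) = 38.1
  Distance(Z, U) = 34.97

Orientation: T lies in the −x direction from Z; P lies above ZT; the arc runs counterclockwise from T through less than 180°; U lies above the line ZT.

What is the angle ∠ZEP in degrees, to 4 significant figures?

144.3°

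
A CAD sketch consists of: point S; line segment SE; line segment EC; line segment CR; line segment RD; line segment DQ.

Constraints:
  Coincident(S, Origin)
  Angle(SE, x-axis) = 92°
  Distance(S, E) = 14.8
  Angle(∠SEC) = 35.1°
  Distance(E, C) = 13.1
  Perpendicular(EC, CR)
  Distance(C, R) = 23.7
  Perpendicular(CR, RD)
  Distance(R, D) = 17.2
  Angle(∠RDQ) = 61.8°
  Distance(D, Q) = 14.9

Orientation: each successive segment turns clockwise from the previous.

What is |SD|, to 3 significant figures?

22.2

The perpendicularity gives CR at right angles to EC, so CR runs at -143°; with |CR| = 23.7, R = (-11.5, -9.95). CR ⟂ RD, so RD runs at 127°; with |RD| = 17.2, D = (-21.9, 3.77). Then |SD| = |D − S| = 22.2.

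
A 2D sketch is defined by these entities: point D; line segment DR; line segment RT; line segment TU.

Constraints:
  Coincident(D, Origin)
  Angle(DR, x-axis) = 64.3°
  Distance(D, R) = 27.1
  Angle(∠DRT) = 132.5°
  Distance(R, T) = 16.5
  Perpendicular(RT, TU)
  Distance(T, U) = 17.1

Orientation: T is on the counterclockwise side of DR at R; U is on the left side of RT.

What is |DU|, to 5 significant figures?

34.927

D is at the origin; DR runs at 64.3° with length 27.1, so R = 27.1·(cos 64.3°, sin 64.3°) = (11.752, 24.419). ∠DRT = 132.5°, so RT runs at 64.3° + (180° − 132.5°) = 111.80° from the x-axis; with |RT| = 16.5, T = R + 16.5·(cos 111.80°, sin 111.80°) = (5.6246, 39.739). The perpendicularity gives TU at right angles to RT; with |TU| = 17.1 on the left of RT, U = T + 17.1·(-0.92849, -0.37137) = (-10.253, 33.389). Then |DU| = |U − D| = 34.927.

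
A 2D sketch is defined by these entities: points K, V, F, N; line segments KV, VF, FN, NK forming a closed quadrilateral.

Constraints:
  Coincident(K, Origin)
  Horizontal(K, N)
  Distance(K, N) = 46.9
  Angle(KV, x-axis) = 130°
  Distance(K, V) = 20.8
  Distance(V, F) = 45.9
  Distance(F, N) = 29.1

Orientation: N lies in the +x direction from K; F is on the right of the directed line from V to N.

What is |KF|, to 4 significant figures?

25.59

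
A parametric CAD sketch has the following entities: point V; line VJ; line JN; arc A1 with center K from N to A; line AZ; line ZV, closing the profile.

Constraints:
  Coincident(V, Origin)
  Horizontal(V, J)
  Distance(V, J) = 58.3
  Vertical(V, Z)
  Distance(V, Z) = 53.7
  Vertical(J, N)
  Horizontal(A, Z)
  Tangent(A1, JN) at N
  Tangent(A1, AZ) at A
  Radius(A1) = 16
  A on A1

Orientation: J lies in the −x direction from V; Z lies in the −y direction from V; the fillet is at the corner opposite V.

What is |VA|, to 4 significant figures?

68.36

V is at the origin; VJ is horizontal with |VJ| = 58.3 and J on the −x side, so J = (-58.30, 0.000). V and Z share the same x with |VZ| = 53.7 and Z on the −y side, so Z = (0.000, -53.70). The virtual corner opposite V is at (-58.30, -53.70). Since A1 is tangent to JN there, KN ⟂ JN and the tangent condition forces KA to be normal to AZ, with radius 16.0, so the center K sits 16.0 in from both sides at K = (-42.30, -37.70). That places the tangent points at N = (-58.30, -37.70) on JN and A = (-42.30, -53.70) on AZ. Then |VA| = |A − V| = 68.36.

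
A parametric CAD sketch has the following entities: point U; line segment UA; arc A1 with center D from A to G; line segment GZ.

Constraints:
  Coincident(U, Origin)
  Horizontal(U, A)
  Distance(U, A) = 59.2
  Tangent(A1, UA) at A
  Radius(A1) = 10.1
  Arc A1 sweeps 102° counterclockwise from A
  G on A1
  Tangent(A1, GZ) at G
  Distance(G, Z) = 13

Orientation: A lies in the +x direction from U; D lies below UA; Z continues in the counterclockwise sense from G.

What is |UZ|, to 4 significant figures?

57.68

U is at the origin; UA is horizontal with |UA| = 59.2 and A on the +x side, so A = (59.20, 0.000). Since A1 is tangent to UA there, DA ⟂ UA, so D = A + (0, -10.1) = (59.20, -10.10). On A1, A sits at bearing 90° from D; a 102° counterclockwise sweep puts G at bearing 192°, so G = D + 10.1·(cos 192°, sin 192°) = (49.32, -12.20). The tangent condition forces DG to be normal to GZ, so GZ runs along (−sin 192°, cos 192°); with |GZ| = 13.0, Z = (52.02, -24.92). Then |UZ| = |Z − U| = 57.68.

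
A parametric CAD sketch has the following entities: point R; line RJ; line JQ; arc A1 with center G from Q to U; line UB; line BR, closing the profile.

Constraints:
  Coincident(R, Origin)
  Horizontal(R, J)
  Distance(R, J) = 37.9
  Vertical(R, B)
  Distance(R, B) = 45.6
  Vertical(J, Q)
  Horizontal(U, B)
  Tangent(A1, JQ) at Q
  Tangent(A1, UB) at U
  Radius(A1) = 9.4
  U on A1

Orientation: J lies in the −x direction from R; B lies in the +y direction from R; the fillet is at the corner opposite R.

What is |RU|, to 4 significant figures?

53.77

R is at the origin; R and J share the same y with |RJ| = 37.9 and J on the −x side, so J = (-37.90, 0.000). RB is vertical with |RB| = 45.6 and B on the +y side, so B = (0.000, 45.60). The virtual corner opposite R is at (-37.90, 45.60). Tangency of A1 to JQ means the radius GQ is perpendicular to JQ and the tangent condition forces GU to be normal to UB, with radius 9.4, so the center G sits 9.4 in from both sides at G = (-28.50, 36.20). That places the tangent points at Q = (-37.90, 36.20) on JQ and U = (-28.50, 45.60) on UB. Then |RU| = |U − R| = 53.77.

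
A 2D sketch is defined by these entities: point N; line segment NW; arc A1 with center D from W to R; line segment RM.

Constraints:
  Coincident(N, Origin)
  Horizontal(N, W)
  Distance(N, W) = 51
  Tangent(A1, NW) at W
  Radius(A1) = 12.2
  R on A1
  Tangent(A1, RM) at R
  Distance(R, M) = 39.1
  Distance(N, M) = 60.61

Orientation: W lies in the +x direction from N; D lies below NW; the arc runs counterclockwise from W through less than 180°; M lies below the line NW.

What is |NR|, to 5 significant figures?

40.365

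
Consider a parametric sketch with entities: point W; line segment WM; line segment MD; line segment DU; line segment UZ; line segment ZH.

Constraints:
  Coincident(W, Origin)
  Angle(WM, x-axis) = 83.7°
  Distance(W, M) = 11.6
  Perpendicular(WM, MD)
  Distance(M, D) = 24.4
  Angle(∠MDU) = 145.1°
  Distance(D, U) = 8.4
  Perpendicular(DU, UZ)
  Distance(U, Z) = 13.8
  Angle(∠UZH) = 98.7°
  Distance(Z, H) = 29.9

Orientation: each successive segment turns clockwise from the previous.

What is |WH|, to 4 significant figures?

9.332

W is at the origin; WM runs at 83.7° with length 11.6, so M = (1.273, 11.53). The perpendicularity gives MD at right angles to WM, so MD runs at -6.300°; with |MD| = 24.4, D = (25.53, 8.852). ∠MDU = 145.1° gives DU at -41.20° from the x-axis; with |DU| = 8.4, U = (31.85, 3.319). The perpendicularity gives UZ at right angles to DU, so UZ runs at -131.2°; with |UZ| = 13.8, Z = (22.76, -7.064). ∠UZH = 98.7° gives ZH at 147.5° from the x-axis; with |ZH| = 29.9, H = (-2.461, 9.001). Then |WH| = |H − W| = 9.332.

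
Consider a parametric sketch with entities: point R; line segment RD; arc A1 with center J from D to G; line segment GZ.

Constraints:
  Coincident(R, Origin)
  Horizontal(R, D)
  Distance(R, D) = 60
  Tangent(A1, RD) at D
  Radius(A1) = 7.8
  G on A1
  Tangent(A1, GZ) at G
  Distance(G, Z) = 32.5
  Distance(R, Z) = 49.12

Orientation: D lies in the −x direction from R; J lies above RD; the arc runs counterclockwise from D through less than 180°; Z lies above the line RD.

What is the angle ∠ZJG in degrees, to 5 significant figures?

76.504°

Checks: |JG| = 7.800 ✓; ∠(JG, GZ) = 90.00° ✓; |GZ| = 32.50 ✓; |RZ| = 49.12 ✓.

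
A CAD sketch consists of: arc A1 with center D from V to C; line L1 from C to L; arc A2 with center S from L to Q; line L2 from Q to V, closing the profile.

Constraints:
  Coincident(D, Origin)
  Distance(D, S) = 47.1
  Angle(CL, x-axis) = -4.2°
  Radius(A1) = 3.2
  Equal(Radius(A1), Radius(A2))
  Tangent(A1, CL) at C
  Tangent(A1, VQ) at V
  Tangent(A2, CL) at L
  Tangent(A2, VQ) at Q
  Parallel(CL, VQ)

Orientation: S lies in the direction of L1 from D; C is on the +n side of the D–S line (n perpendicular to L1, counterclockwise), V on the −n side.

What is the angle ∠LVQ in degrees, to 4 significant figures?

7.738°

Tangency of A1 to both parallel lines with radius 3.2 puts C and V at D ± 3.2·n: C = (0.2344, 3.191), V = (-0.2344, -3.191). Equal radii place L and Q the same way about S: L = S + 3.2·n = (47.21, -0.2581), Q = S − 3.2·n = (46.74, -6.641). Then cos ∠LVQ = VL·VQ / (|VL||VQ|), giving 7.738°.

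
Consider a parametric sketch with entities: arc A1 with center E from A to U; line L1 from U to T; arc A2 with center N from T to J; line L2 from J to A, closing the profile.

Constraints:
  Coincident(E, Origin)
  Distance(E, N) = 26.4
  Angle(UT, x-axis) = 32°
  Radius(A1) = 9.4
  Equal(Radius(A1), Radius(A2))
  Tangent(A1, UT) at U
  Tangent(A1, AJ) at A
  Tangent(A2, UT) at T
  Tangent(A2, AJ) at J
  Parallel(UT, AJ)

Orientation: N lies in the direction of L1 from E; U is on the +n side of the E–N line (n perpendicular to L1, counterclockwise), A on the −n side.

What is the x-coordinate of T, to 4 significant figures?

17.41

Tangency of A1 to both parallel lines with radius 9.4 puts U and A at E ± 9.4·n: U = (-4.981, 7.972), A = (4.981, -7.972). Equal radii place T and J the same way about N: T = N + 9.4·n = (17.41, 21.96), J = N − 9.4·n = (27.37, 6.018). So T.x = 17.41.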